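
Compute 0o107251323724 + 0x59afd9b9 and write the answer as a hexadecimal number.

0o107251323724 = 0x23aa5a7d4 in hexadecimal.
Add column by column in base 16, right to left:
  4+9 = d
  d+b = 8 carry 1
  7+9+1 = 1 carry 1
  a+d+1 = 8 carry 1
  5+f+1 = 5 carry 1
  a+a+1 = 5 carry 1
  a+9+1 = 4 carry 1
  3+5+1 = 9
  2+0 = 2

0x29455818d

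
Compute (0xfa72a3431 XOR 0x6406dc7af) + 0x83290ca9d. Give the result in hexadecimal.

0x1219d8be3b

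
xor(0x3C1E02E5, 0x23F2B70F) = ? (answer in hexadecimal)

XOR each hex digit independently (no carries):
  3^2=1, C^3=F, 1^F=E, E^2=C, 0^B=B, 2^7=5, E^0=E, 5^F=A

0x1FECB5EA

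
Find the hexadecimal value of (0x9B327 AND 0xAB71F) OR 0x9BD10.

0x9BF17

0x9B327 AND 0xAB71F = 0x8B307.
Then OR with 0x9BD10.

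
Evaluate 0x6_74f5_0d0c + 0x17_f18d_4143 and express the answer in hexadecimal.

Add column by column in base 16, right to left:
  c+3 = f
  0+4 = 4
  d+1 = e
  0+4 = 4
  5+d = 2 carry 1
  f+8+1 = 8 carry 1
  4+1+1 = 6
  7+f = 6 carry 1
  6+7+1 = e
  0+1 = 1

0x1e66824e4f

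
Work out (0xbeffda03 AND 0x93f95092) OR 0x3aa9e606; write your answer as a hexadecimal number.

0xbaf9f606

0xbeffda03 AND 0x93f95092 = 0x92f95002.
Then OR with 0x3aa9e606.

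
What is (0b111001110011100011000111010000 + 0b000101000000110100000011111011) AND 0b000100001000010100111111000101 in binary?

Add column by column in base 2, right to left:
  0+1 = 1
  0+1 = 1
  0+0 = 0
  0+1 = 1
  1+1 = 0 carry 1
  0+1+1 = 0 carry 1
  1+1+1 = 1 carry 1
  1+1+1 = 1 carry 1
  1+0+1 = 0 carry 1
  0+0+1 = 1
  0+0 = 0
  0+0 = 0
  1+0 = 1
  1+0 = 1
  0+1 = 1
  0+0 = 0
  0+1 = 1
  1+1 = 0 carry 1
  1+0+1 = 0 carry 1
  1+0+1 = 0 carry 1
  0+0+1 = 1
  0+0 = 0
  1+0 = 1
  1+0 = 1
  1+1 = 0 carry 1
  0+0+1 = 1
  0+1 = 1
  1+0 = 1
  1+0 = 1
  1+0 = 1
Sum = 0b111110110100010111001011001011; now AND with 0b000100001000010100111111000101:
  111110110100010111001011001011
& 000100001000010100111111000101
= 000100000000010100001011000001

0b100000000010100001011000001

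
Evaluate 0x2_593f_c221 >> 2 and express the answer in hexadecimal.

2 bits is not a whole number of base-16 digits; in binary: 1001011001001111111100001000100001 >> 2 = 10010110010011111111000010001000.

0x964ff088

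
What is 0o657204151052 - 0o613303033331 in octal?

0o43701115521

Subtract column by column in base 8:
  2-1 → 1
  5-3 → 2
  0-3 → 5 (borrow)
  1-3-1 → 5 (borrow)
  5-3-1 → 1
  1-0 → 1
  4-3 → 1
  0-0 → 0
  2-3 → 7 (borrow)
  7-3-1 → 3
  5-1 → 4
  6-6 → 0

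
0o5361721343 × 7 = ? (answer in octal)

0o46235272065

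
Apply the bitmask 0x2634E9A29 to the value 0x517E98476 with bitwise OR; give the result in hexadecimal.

0x777EF9E7F

OR each hex digit independently (no carries):
  5|2=7, 1|6=7, 7|3=7, E|4=E, 9|E=F, 8|9=9, 4|A=E, 7|2=7, 6|9=F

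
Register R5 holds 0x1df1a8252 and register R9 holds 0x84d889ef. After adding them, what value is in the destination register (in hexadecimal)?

0x263f30c41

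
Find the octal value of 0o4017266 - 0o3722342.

0o74724

Subtract column by column in base 8:
  6-2 → 4
  6-4 → 2
  2-3 → 7 (borrow)
  7-2-1 → 4
  1-2 → 7 (borrow)
  0-7-1 → 0 (borrow)
  4-3-1 → 0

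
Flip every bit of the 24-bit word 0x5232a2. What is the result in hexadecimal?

Each hex digit d becomes f−d:
  5→a, 2→d, 3→c, 2→d, a→5, 2→d

0xadcd5d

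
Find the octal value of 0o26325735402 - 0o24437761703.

0o1665753477

Subtract column by column in base 8:
  2-3 → 7 (borrow)
  0-0-1 → 7 (borrow)
  4-7-1 → 4 (borrow)
  5-1-1 → 3
  3-6 → 5 (borrow)
  7-7-1 → 7 (borrow)
  5-7-1 → 5 (borrow)
  2-3-1 → 6 (borrow)
  3-4-1 → 6 (borrow)
  6-4-1 → 1
  2-2 → 0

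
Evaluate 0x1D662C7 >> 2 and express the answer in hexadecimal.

2 bits is not a whole number of base-16 digits; in binary: 1110101100110001011000111 >> 2 = 11101011001100010110001.

0x7598B1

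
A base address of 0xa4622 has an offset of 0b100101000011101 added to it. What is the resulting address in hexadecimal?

0b100101000011101 = 0x4a1d in hexadecimal.
Add column by column in base 16, right to left:
  2+d = f
  2+1 = 3
  6+a = 0 carry 1
  4+4+1 = 9
  a+0 = a

0xa903f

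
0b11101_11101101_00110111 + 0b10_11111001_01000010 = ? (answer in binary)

0b1000001110011001111001

Add column by column in base 2, right to left:
  1+0 = 1
  1+1 = 0 carry 1
  1+0+1 = 0 carry 1
  0+0+1 = 1
  1+0 = 1
  1+0 = 1
  0+1 = 1
  0+0 = 0
  1+1 = 0 carry 1
  0+0+1 = 1
  1+0 = 1
  1+1 = 0 carry 1
  0+1+1 = 0 carry 1
  1+1+1 = 1 carry 1
  1+1+1 = 1 carry 1
  1+1+1 = 1 carry 1
  1+0+1 = 0 carry 1
  0+1+1 = 0 carry 1
  1+0+1 = 0 carry 1
  1+0+1 = 0 carry 1
  1+0+1 = 0 carry 1
  final carry 1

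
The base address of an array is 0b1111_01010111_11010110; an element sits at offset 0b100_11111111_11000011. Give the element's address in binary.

0b101000101011110011001

Add column by column in base 2, right to left:
  0+1 = 1
  1+1 = 0 carry 1
  1+0+1 = 0 carry 1
  0+0+1 = 1
  1+0 = 1
  0+0 = 0
  1+1 = 0 carry 1
  1+1+1 = 1 carry 1
  1+1+1 = 1 carry 1
  1+1+1 = 1 carry 1
  1+1+1 = 1 carry 1
  0+1+1 = 0 carry 1
  1+1+1 = 1 carry 1
  0+1+1 = 0 carry 1
  1+1+1 = 1 carry 1
  0+1+1 = 0 carry 1
  1+0+1 = 0 carry 1
  1+0+1 = 0 carry 1
  1+1+1 = 1 carry 1
  1+0+1 = 0 carry 1
  final carry 1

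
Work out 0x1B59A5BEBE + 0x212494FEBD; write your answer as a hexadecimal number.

0x3C7E3ABD7B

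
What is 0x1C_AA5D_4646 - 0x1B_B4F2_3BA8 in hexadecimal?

Subtract column by column in base 16:
  6-8 → E (borrow)
  4-A-1 → 9 (borrow)
  6-B-1 → A (borrow)
  4-3-1 → 0
  D-2 → B
  5-F → 6 (borrow)
  A-4-1 → 5
  A-B → F (borrow)
  C-B-1 → 0
  1-1 → 0

0xF56B0A9E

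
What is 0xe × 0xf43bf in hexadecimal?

0xd5b472

Multiply each base-16 digit by 14, carrying:
  f×14 = 210 → write 2 carry 13
  b×14+13 = 167 → write 7 carry 10
  3×14+10 = 52 → write 4 carry 3
  4×14+3 = 59 → write b carry 3
  f×14+3 = 213 → write 5 carry 13
  remaining carry: d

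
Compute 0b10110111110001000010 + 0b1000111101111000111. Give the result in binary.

Add column by column in base 2, right to left:
  0+1 = 1
  1+1 = 0 carry 1
  0+1+1 = 0 carry 1
  0+0+1 = 1
  0+0 = 0
  0+0 = 0
  1+1 = 0 carry 1
  0+1+1 = 0 carry 1
  0+1+1 = 0 carry 1
  0+1+1 = 0 carry 1
  1+0+1 = 0 carry 1
  1+1+1 = 1 carry 1
  1+1+1 = 1 carry 1
  1+1+1 = 1 carry 1
  1+1+1 = 1 carry 1
  0+0+1 = 1
  1+0 = 1
  1+0 = 1
  0+1 = 1
  1+0 = 1

0b11111111100000001001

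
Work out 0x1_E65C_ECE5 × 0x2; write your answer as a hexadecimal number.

Multiply each base-16 digit by 2, carrying:
  5×2 = 10 → write A
  E×2 = 28 → write C carry 1
  C×2+1 = 25 → write 9 carry 1
  E×2+1 = 29 → write D carry 1
  C×2+1 = 25 → write 9 carry 1
  5×2+1 = 11 → write B
  6×2 = 12 → write C
  E×2 = 28 → write C carry 1
  1×2+1 = 3 → write 3

0x3CCB9D9CA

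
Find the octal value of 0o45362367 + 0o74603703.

0o142166272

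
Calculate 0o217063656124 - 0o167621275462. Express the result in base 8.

0o27242360442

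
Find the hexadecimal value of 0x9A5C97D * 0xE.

Multiply each base-16 digit by 14, carrying:
  D×14 = 182 → write 6 carry 11
  7×14+11 = 109 → write D carry 6
  9×14+6 = 132 → write 4 carry 8
  C×14+8 = 176 → write 0 carry 11
  5×14+11 = 81 → write 1 carry 5
  A×14+5 = 145 → write 1 carry 9
  9×14+9 = 135 → write 7 carry 8
  remaining carry: 8

0x871104D6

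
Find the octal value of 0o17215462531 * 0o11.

0o211372310041

Multiply each base-8 digit by 9, carrying:
  1×9 = 9 → write 1 carry 1
  3×9+1 = 28 → write 4 carry 3
  5×9+3 = 48 → write 0 carry 6
  2×9+6 = 24 → write 0 carry 3
  6×9+3 = 57 → write 1 carry 7
  4×9+7 = 43 → write 3 carry 5
  5×9+5 = 50 → write 2 carry 6
  1×9+6 = 15 → write 7 carry 1
  2×9+1 = 19 → write 3 carry 2
  7×9+2 = 65 → write 1 carry 8
  1×9+8 = 17 → write 1 carry 2
  remaining carry: 2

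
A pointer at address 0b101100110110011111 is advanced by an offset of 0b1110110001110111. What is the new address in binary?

Add column by column in base 2, right to left:
  1+1 = 0 carry 1
  1+1+1 = 1 carry 1
  1+1+1 = 1 carry 1
  1+0+1 = 0 carry 1
  1+1+1 = 1 carry 1
  0+1+1 = 0 carry 1
  0+1+1 = 0 carry 1
  1+0+1 = 0 carry 1
  1+0+1 = 0 carry 1
  0+0+1 = 1
  1+1 = 0 carry 1
  1+1+1 = 1 carry 1
  0+0+1 = 1
  0+1 = 1
  1+1 = 0 carry 1
  1+1+1 = 1 carry 1
  0+0+1 = 1
  1+0 = 1

0b111011101000010110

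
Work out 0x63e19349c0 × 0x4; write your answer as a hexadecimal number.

0x18f864d2700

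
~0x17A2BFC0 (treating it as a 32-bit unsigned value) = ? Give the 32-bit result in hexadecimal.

0xE85D403F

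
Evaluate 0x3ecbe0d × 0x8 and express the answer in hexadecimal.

0x1f65f068

Multiply each base-16 digit by 8, carrying:
  d×8 = 104 → write 8 carry 6
  0×8+6 = 6 → write 6
  e×8 = 112 → write 0 carry 7
  b×8+7 = 95 → write f carry 5
  c×8+5 = 101 → write 5 carry 6
  e×8+6 = 118 → write 6 carry 7
  3×8+7 = 31 → write f carry 1
  remaining carry: 1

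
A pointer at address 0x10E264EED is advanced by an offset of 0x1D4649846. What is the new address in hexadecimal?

Add column by column in base 16, right to left:
  D+6 = 3 carry 1
  E+4+1 = 3 carry 1
  E+8+1 = 7 carry 1
  4+9+1 = E
  6+4 = A
  2+6 = 8
  E+4 = 2 carry 1
  0+D+1 = E
  1+1 = 2

0x2E28AE733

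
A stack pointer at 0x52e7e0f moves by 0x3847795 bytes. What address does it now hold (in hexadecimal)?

Add column by column in base 16, right to left:
  f+5 = 4 carry 1
  0+9+1 = a
  e+7 = 5 carry 1
  7+7+1 = f
  e+4 = 2 carry 1
  2+8+1 = b
  5+3 = 8

0x8b2f5a4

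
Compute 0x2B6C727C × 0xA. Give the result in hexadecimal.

0x1B23C78D8

Multiply each base-16 digit by 10, carrying:
  C×10 = 120 → write 8 carry 7
  7×10+7 = 77 → write D carry 4
  2×10+4 = 24 → write 8 carry 1
  7×10+1 = 71 → write 7 carry 4
  C×10+4 = 124 → write C carry 7
  6×10+7 = 67 → write 3 carry 4
  B×10+4 = 114 → write 2 carry 7
  2×10+7 = 27 → write B carry 1
  remaining carry: 1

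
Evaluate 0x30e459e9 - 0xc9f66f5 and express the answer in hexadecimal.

Subtract column by column in base 16:
  9-5 → 4
  e-f → f (borrow)
  9-6-1 → 2
  5-6 → f (borrow)
  4-f-1 → 4 (borrow)
  e-9-1 → 4
  0-c → 4 (borrow)
  3-0-1 → 2

0x2444f2f4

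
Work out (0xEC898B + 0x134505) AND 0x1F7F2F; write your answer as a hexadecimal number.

Add column by column in base 16, right to left:
  B+5 = 0 carry 1
  8+0+1 = 9
  9+5 = E
  8+4 = C
  C+3 = F
  E+1 = F
Sum = 0xFFCE90; now AND with 0x1F7F2F:
  F&1=1, F&F=F, C&7=4, E&F=E, 9&2=0, 0&F=0

0x1F4E00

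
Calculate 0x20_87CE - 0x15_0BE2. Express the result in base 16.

0xB7BEC

Subtract column by column in base 16:
  E-2 → C
  C-E → E (borrow)
  7-B-1 → B (borrow)
  8-0-1 → 7
  0-5 → B (borrow)
  2-1-1 → 0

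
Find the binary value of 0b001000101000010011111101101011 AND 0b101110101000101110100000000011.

AND bit by bit (1 only where both bits are 1):
  001000101000010011111101101011
& 101110101000101110100000000011
= 001000101000000010100000000011

0b001000101000000010100000000011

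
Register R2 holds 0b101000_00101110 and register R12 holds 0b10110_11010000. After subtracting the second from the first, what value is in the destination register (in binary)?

0b1000101011110

Subtract column by column in base 2:
  0-0 → 0
  1-0 → 1
  1-0 → 1
  1-0 → 1
  0-1 → 1 (borrow)
  1-0-1 → 0
  0-1 → 1 (borrow)
  0-1-1 → 0 (borrow)
  0-0-1 → 1 (borrow)
  0-1-1 → 0 (borrow)
  0-1-1 → 0 (borrow)
  1-0-1 → 0
  0-1 → 1 (borrow)
  1-0-1 → 0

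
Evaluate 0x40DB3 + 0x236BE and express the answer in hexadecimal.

0x64471

Add column by column in base 16, right to left:
  3+E = 1 carry 1
  B+B+1 = 7 carry 1
  D+6+1 = 4 carry 1
  0+3+1 = 4
  4+2 = 6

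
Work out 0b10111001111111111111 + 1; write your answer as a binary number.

The trailing 13 digits are 1 (max in base 2), so adding 1 cascades: they roll to 0 and the next digit up increments.

0b10111010000000000000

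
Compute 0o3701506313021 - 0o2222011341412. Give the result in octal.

0o1457474751407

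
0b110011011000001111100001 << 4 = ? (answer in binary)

Left shift by 4: append 4 zero bits.

0b1100110110000011111000010000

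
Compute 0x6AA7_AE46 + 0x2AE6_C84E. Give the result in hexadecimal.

0x958E7694

Add column by column in base 16, right to left:
  6+E = 4 carry 1
  4+4+1 = 9
  E+8 = 6 carry 1
  A+C+1 = 7 carry 1
  7+6+1 = E
  A+E = 8 carry 1
  A+A+1 = 5 carry 1
  6+2+1 = 9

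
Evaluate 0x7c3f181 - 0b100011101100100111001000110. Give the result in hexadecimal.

0b100011101100100111001000110 = 0x4764e46 in hexadecimal.
Subtract column by column in base 16:
  1-6 → b (borrow)
  8-4-1 → 3
  1-e → 3 (borrow)
  f-4-1 → a
  3-6 → d (borrow)
  c-7-1 → 4
  7-4 → 3

0x34da33b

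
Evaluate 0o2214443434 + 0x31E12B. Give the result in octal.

0o2231024107

0x31E12B = 0o14360453 in octal.
Add column by column in base 8, right to left:
  4+3 = 7
  3+5 = 0 carry 1
  4+4+1 = 1 carry 1
  3+0+1 = 4
  4+6 = 2 carry 1
  4+3+1 = 0 carry 1
  4+4+1 = 1 carry 1
  1+1+1 = 3
  2+0 = 2
  2+0 = 2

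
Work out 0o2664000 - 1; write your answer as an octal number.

The trailing 3 digits are 0, so subtracting 1 borrows through: they become 7 and the next digit up decrements.

0o2663777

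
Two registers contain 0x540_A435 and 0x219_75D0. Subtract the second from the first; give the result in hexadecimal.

0x3272E65

Subtract column by column in base 16:
  5-0 → 5
  3-D → 6 (borrow)
  4-5-1 → E (borrow)
  A-7-1 → 2
  0-9 → 7 (borrow)
  4-1-1 → 2
  5-2 → 3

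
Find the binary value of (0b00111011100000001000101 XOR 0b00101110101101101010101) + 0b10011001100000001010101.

First 0b00111011100000001000101 XOR 0b00101110101101101010101 = 0b00010101001101100010000.
Add column by column in base 2, right to left:
  0+1 = 1
  0+0 = 0
  0+1 = 1
  0+0 = 0
  1+1 = 0 carry 1
  0+0+1 = 1
  0+1 = 1
  0+0 = 0
  1+0 = 1
  1+0 = 1
  0+0 = 0
  1+0 = 1
  1+0 = 1
  0+0 = 0
  0+1 = 1
  1+1 = 0 carry 1
  0+0+1 = 1
  1+0 = 1
  0+1 = 1
  1+1 = 0 carry 1
  0+0+1 = 1
  0+0 = 0
  0+1 = 1

0b10101110101101101100101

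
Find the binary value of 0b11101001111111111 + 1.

0b11101010000000000

The trailing 10 digits are 1 (max in base 2), so adding 1 cascades: they roll to 0 and the next digit up increments.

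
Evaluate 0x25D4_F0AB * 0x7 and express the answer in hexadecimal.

Multiply each base-16 digit by 7, carrying:
  B×7 = 77 → write D carry 4
  A×7+4 = 74 → write A carry 4
  0×7+4 = 4 → write 4
  F×7 = 105 → write 9 carry 6
  4×7+6 = 34 → write 2 carry 2
  D×7+2 = 93 → write D carry 5
  5×7+5 = 40 → write 8 carry 2
  2×7+2 = 16 → write 0 carry 1
  remaining carry: 1

0x108D294AD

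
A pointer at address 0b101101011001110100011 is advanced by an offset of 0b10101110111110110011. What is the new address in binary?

Add column by column in base 2, right to left:
  1+1 = 0 carry 1
  1+1+1 = 1 carry 1
  0+0+1 = 1
  0+0 = 0
  0+1 = 1
  1+1 = 0 carry 1
  0+0+1 = 1
  1+1 = 0 carry 1
  1+1+1 = 1 carry 1
  1+1+1 = 1 carry 1
  0+1+1 = 0 carry 1
  0+1+1 = 0 carry 1
  1+0+1 = 0 carry 1
  1+1+1 = 1 carry 1
  0+1+1 = 0 carry 1
  1+1+1 = 1 carry 1
  0+0+1 = 1
  1+1 = 0 carry 1
  1+0+1 = 0 carry 1
  0+1+1 = 0 carry 1
  1+0+1 = 0 carry 1
  final carry 1

0b1000011010001101010110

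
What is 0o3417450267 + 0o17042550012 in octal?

Add column by column in base 8, right to left:
  7+2 = 1 carry 1
  6+1+1 = 0 carry 1
  2+0+1 = 3
  0+0 = 0
  5+5 = 2 carry 1
  4+5+1 = 2 carry 1
  7+2+1 = 2 carry 1
  1+4+1 = 6
  4+0 = 4
  3+7 = 2 carry 1
  0+1+1 = 2

0o22462220301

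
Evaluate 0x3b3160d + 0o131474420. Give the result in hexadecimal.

0x5198f1d

0o131474420 = 0x1667910 in hexadecimal.
Add column by column in base 16, right to left:
  d+0 = d
  0+1 = 1
  6+9 = f
  1+7 = 8
  3+6 = 9
  b+6 = 1 carry 1
  3+1+1 = 5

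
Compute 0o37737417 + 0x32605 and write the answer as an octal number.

0x32605 = 0o623005 in octal.
Add column by column in base 8, right to left:
  7+5 = 4 carry 1
  1+0+1 = 2
  4+0 = 4
  7+3 = 2 carry 1
  3+2+1 = 6
  7+6 = 5 carry 1
  7+0+1 = 0 carry 1
  3+0+1 = 4

0o40562424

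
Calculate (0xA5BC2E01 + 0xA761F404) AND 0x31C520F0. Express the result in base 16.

0x1042000

Add column by column in base 16, right to left:
  1+4 = 5
  0+0 = 0
  E+4 = 2 carry 1
  2+F+1 = 2 carry 1
  C+1+1 = E
  B+6 = 1 carry 1
  5+7+1 = D
  A+A = 4 carry 1
  final carry 1
Sum = 0x14D1E2205; now AND with 0x31C520F0:
  1&0=0, 4&3=0, D&1=1, 1&C=0, E&5=4, 2&2=2, 2&0=0, 0&F=0, 5&0=0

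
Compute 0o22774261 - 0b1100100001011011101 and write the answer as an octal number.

0o21332724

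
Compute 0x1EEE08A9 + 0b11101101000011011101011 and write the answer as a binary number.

0b11111011001001000111110010100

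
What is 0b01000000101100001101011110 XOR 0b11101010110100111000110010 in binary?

0b10101010011000110101101100

XOR bit by bit (1 where the bits differ):
  01000000101100001101011110
^ 11101010110100111000110010
= 10101010011000110101101100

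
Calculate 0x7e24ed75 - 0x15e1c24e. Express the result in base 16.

Subtract column by column in base 16:
  5-e → 7 (borrow)
  7-4-1 → 2
  d-2 → b
  e-c → 2
  4-1 → 3
  2-e → 4 (borrow)
  e-5-1 → 8
  7-1 → 6

0x68432b27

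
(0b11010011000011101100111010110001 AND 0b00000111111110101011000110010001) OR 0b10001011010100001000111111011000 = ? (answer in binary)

0b10001011010110101000111111011001

0b11010011000011101100111010110001 AND 0b00000111111110101011000110010001 = 0b00000011000010101000000010010001.
Then OR with 0b10001011010100001000111111011000.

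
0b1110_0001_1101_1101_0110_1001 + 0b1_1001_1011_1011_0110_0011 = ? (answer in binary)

Add column by column in base 2, right to left:
  1+1 = 0 carry 1
  0+1+1 = 0 carry 1
  0+0+1 = 1
  1+0 = 1
  0+0 = 0
  1+1 = 0 carry 1
  1+1+1 = 1 carry 1
  0+0+1 = 1
  1+1 = 0 carry 1
  0+1+1 = 0 carry 1
  1+0+1 = 0 carry 1
  1+1+1 = 1 carry 1
  1+1+1 = 1 carry 1
  0+1+1 = 0 carry 1
  1+0+1 = 0 carry 1
  1+1+1 = 1 carry 1
  1+1+1 = 1 carry 1
  0+0+1 = 1
  0+0 = 0
  0+1 = 1
  0+1 = 1
  1+0 = 1
  1+0 = 1
  1+0 = 1

0b111110111001100011001100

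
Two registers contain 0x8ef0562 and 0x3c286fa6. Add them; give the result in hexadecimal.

Add column by column in base 16, right to left:
  2+6 = 8
  6+a = 0 carry 1
  5+f+1 = 5 carry 1
  0+6+1 = 7
  f+8 = 7 carry 1
  e+2+1 = 1 carry 1
  8+c+1 = 5 carry 1
  0+3+1 = 4

0x45177508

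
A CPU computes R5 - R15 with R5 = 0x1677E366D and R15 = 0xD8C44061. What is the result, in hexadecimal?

0x8EB9F60C

Subtract column by column in base 16:
  D-1 → C
  6-6 → 0
  6-0 → 6
  3-4 → F (borrow)
  E-4-1 → 9
  7-C → B (borrow)
  7-8-1 → E (borrow)
  6-D-1 → 8 (borrow)
  1-0-1 → 0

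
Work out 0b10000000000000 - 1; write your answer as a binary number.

The trailing 13 digits are 0, so subtracting 1 borrows through: they become 1 and the next digit up decrements.

0b1111111111111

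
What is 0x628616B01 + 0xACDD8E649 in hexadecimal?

Add column by column in base 16, right to left:
  1+9 = A
  0+4 = 4
  B+6 = 1 carry 1
  6+E+1 = 5 carry 1
  1+8+1 = A
  6+D = 3 carry 1
  8+D+1 = 6 carry 1
  2+C+1 = F
  6+A = 0 carry 1
  final carry 1

0x10F63A514A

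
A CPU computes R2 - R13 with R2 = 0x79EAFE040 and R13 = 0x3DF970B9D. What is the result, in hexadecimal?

0x3BF18D4A3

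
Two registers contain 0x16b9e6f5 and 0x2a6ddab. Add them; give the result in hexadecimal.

Add column by column in base 16, right to left:
  5+b = 0 carry 1
  f+a+1 = a carry 1
  6+d+1 = 4 carry 1
  e+d+1 = c carry 1
  9+6+1 = 0 carry 1
  b+a+1 = 6 carry 1
  6+2+1 = 9
  1+0 = 1

0x1960c4a0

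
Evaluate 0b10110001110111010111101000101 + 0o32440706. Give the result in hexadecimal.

0x16A5F10B

0b10110001110111010111101000101 = 0x163BAF45 in hexadecimal.
0o32440706 = 0x6A41C6 in hexadecimal.
Add column by column in base 16, right to left:
  5+6 = B
  4+C = 0 carry 1
  F+1+1 = 1 carry 1
  A+4+1 = F
  B+A = 5 carry 1
  3+6+1 = A
  6+0 = 6
  1+0 = 1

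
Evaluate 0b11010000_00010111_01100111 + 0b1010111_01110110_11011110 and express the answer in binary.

0b1001001111000111001000101

Add column by column in base 2, right to left:
  1+0 = 1
  1+1 = 0 carry 1
  1+1+1 = 1 carry 1
  0+1+1 = 0 carry 1
  0+1+1 = 0 carry 1
  1+0+1 = 0 carry 1
  1+1+1 = 1 carry 1
  0+1+1 = 0 carry 1
  1+0+1 = 0 carry 1
  1+1+1 = 1 carry 1
  1+1+1 = 1 carry 1
  0+0+1 = 1
  1+1 = 0 carry 1
  0+1+1 = 0 carry 1
  0+1+1 = 0 carry 1
  0+0+1 = 1
  0+1 = 1
  0+1 = 1
  0+1 = 1
  0+0 = 0
  1+1 = 0 carry 1
  0+0+1 = 1
  1+1 = 0 carry 1
  1+0+1 = 0 carry 1
  final carry 1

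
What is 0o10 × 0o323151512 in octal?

Multiply each base-8 digit by 8, carrying:
  2×8 = 16 → write 0 carry 2
  1×8+2 = 10 → write 2 carry 1
  5×8+1 = 41 → write 1 carry 5
  1×8+5 = 13 → write 5 carry 1
  5×8+1 = 41 → write 1 carry 5
  1×8+5 = 13 → write 5 carry 1
  3×8+1 = 25 → write 1 carry 3
  2×8+3 = 19 → write 3 carry 2
  3×8+2 = 26 → write 2 carry 3
  remaining carry: 3

0o3231515120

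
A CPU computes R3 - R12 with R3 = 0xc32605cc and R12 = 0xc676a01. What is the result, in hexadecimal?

Subtract column by column in base 16:
  c-1 → b
  c-0 → c
  5-a → b (borrow)
  0-6-1 → 9 (borrow)
  6-7-1 → e (borrow)
  2-6-1 → b (borrow)
  3-c-1 → 6 (borrow)
  c-0-1 → b

0xb6be9bcb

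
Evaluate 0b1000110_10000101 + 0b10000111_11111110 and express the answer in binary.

Add column by column in base 2, right to left:
  1+0 = 1
  0+1 = 1
  1+1 = 0 carry 1
  0+1+1 = 0 carry 1
  0+1+1 = 0 carry 1
  0+1+1 = 0 carry 1
  0+1+1 = 0 carry 1
  1+1+1 = 1 carry 1
  0+1+1 = 0 carry 1
  1+1+1 = 1 carry 1
  1+1+1 = 1 carry 1
  0+0+1 = 1
  0+0 = 0
  0+0 = 0
  1+0 = 1
  0+1 = 1

0b1100111010000011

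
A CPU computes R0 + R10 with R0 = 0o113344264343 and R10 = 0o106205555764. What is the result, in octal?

0o221552042327

Add column by column in base 8, right to left:
  3+4 = 7
  4+6 = 2 carry 1
  3+7+1 = 3 carry 1
  4+5+1 = 2 carry 1
  6+5+1 = 4 carry 1
  2+5+1 = 0 carry 1
  4+5+1 = 2 carry 1
  4+0+1 = 5
  3+2 = 5
  3+6 = 1 carry 1
  1+0+1 = 2
  1+1 = 2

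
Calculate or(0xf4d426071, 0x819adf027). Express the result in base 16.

0xf5deff077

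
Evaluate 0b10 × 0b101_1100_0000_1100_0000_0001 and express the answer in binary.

Multiply each base-2 digit by 2, carrying:
  1×2 = 2 → write 0 carry 1
  0×2+1 = 1 → write 1
  0×2 = 0 → write 0
  0×2 = 0 → write 0
  0×2 = 0 → write 0
  0×2 = 0 → write 0
  0×2 = 0 → write 0
  0×2 = 0 → write 0
  0×2 = 0 → write 0
  0×2 = 0 → write 0
  1×2 = 2 → write 0 carry 1
  1×2+1 = 3 → write 1 carry 1
  0×2+1 = 1 → write 1
  0×2 = 0 → write 0
  0×2 = 0 → write 0
  0×2 = 0 → write 0
  0×2 = 0 → write 0
  0×2 = 0 → write 0
  1×2 = 2 → write 0 carry 1
  1×2+1 = 3 → write 1 carry 1
  1×2+1 = 3 → write 1 carry 1
  0×2+1 = 1 → write 1
  1×2 = 2 → write 0 carry 1
  remaining carry: 1

0b101110000001100000000010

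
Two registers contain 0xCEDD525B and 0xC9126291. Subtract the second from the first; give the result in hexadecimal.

Subtract column by column in base 16:
  B-1 → A
  5-9 → C (borrow)
  2-2-1 → F (borrow)
  5-6-1 → E (borrow)
  D-2-1 → A
  D-1 → C
  E-9 → 5
  C-C → 0

0x5CAEFCA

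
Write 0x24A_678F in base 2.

0b10010010100110011110001111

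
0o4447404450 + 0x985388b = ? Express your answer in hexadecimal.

0x2e2341b3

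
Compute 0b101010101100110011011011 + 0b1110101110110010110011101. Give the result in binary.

0b10100000100011001001111000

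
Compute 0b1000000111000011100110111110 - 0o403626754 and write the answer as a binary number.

0o403626754 = 0b100000011110010110111101100 in binary.
Subtract column by column in base 2:
  0-0 → 0
  1-0 → 1
  1-1 → 0
  1-1 → 0
  1-0 → 1
  1-1 → 0
  0-1 → 1 (borrow)
  1-1-1 → 1 (borrow)
  1-1-1 → 1 (borrow)
  0-0-1 → 1 (borrow)
  0-1-1 → 0 (borrow)
  1-1-1 → 1 (borrow)
  1-0-1 → 0
  1-1 → 0
  0-0 → 0
  0-0 → 0
  0-1 → 1 (borrow)
  0-1-1 → 0 (borrow)
  1-1-1 → 1 (borrow)
  1-1-1 → 1 (borrow)
  1-0-1 → 0
  0-0 → 0
  0-0 → 0
  0-0 → 0
  0-0 → 0
  0-0 → 0
  0-1 → 1 (borrow)
  1-0-1 → 0

0b100000011010000101111010010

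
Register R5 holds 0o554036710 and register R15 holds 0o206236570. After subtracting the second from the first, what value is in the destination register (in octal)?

0o345600120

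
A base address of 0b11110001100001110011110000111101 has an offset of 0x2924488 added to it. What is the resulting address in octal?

0o36406300305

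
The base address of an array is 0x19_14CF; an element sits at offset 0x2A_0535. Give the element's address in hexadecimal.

Add column by column in base 16, right to left:
  F+5 = 4 carry 1
  C+3+1 = 0 carry 1
  4+5+1 = A
  1+0 = 1
  9+A = 3 carry 1
  1+2+1 = 4

0x431A04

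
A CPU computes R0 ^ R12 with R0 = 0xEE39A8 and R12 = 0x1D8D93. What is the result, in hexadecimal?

0xF3B43B

XOR each hex digit independently (no carries):
  E^1=F, E^D=3, 3^8=B, 9^D=4, A^9=3, 8^3=B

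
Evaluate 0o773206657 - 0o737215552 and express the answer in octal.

Subtract column by column in base 8:
  7-2 → 5
  5-5 → 0
  6-5 → 1
  6-5 → 1
  0-1 → 7 (borrow)
  2-2-1 → 7 (borrow)
  3-7-1 → 3 (borrow)
  7-3-1 → 3
  7-7 → 0

0o33771105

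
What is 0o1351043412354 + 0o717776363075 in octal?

0o2271041775451

Add column by column in base 8, right to left:
  4+5 = 1 carry 1
  5+7+1 = 5 carry 1
  3+0+1 = 4
  2+3 = 5
  1+6 = 7
  4+3 = 7
  3+6 = 1 carry 1
  4+7+1 = 4 carry 1
  0+7+1 = 0 carry 1
  1+7+1 = 1 carry 1
  5+1+1 = 7
  3+7 = 2 carry 1
  1+0+1 = 2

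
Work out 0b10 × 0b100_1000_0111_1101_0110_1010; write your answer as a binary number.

Multiply each base-2 digit by 2, carrying:
  0×2 = 0 → write 0
  1×2 = 2 → write 0 carry 1
  0×2+1 = 1 → write 1
  1×2 = 2 → write 0 carry 1
  0×2+1 = 1 → write 1
  1×2 = 2 → write 0 carry 1
  1×2+1 = 3 → write 1 carry 1
  0×2+1 = 1 → write 1
  1×2 = 2 → write 0 carry 1
  0×2+1 = 1 → write 1
  1×2 = 2 → write 0 carry 1
  1×2+1 = 3 → write 1 carry 1
  1×2+1 = 3 → write 1 carry 1
  1×2+1 = 3 → write 1 carry 1
  1×2+1 = 3 → write 1 carry 1
  0×2+1 = 1 → write 1
  0×2 = 0 → write 0
  0×2 = 0 → write 0
  0×2 = 0 → write 0
  1×2 = 2 → write 0 carry 1
  0×2+1 = 1 → write 1
  0×2 = 0 → write 0
  1×2 = 2 → write 0 carry 1
  remaining carry: 1

0b100100001111101011010100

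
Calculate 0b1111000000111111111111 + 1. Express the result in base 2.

The trailing 12 digits are 1 (max in base 2), so adding 1 cascades: they roll to 0 and the next digit up increments.

0b1111000001000000000000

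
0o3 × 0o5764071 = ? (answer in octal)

Multiply each base-8 digit by 3, carrying:
  1×3 = 3 → write 3
  7×3 = 21 → write 5 carry 2
  0×3+2 = 2 → write 2
  4×3 = 12 → write 4 carry 1
  6×3+1 = 19 → write 3 carry 2
  7×3+2 = 23 → write 7 carry 2
  5×3+2 = 17 → write 1 carry 2
  remaining carry: 2

0o21734253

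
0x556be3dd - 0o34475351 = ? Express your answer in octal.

0x556be3dd = 0o12532761735 in octal.
Subtract column by column in base 8:
  5-1 → 4
  3-5 → 6 (borrow)
  7-3-1 → 3
  1-5 → 4 (borrow)
  6-7-1 → 6 (borrow)
  7-4-1 → 2
  2-4 → 6 (borrow)
  3-3-1 → 7 (borrow)
  5-0-1 → 4
  2-0 → 2
  1-0 → 1

0o12476264364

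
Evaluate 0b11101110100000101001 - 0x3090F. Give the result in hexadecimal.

0b11101110100000101001 = 0xEE829 in hexadecimal.
Subtract column by column in base 16:
  9-F → A (borrow)
  2-0-1 → 1
  8-9 → F (borrow)
  E-0-1 → D
  E-3 → B

0xBDF1A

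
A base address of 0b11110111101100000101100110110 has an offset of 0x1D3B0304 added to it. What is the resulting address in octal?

0b11110111101100000101100110110 = 0o3675405466 in octal.
0x1D3B0304 = 0o3516601404 in octal.
Add column by column in base 8, right to left:
  6+4 = 2 carry 1
  6+0+1 = 7
  4+4 = 0 carry 1
  5+1+1 = 7
  0+0 = 0
  4+6 = 2 carry 1
  5+6+1 = 4 carry 1
  7+1+1 = 1 carry 1
  6+5+1 = 4 carry 1
  3+3+1 = 7

0o7414207072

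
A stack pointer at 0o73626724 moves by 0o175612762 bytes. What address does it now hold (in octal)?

0o271441706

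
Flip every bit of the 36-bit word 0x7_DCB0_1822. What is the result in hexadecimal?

0x8234FE7DD

Each hex digit d becomes F−d:
  7→8, D→2, C→3, B→4, 0→F, 1→E, 8→7, 2→D, 2→D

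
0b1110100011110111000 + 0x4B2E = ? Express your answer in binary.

0b1111001001011100110

0x4B2E = 0b100101100101110 in binary.
Add column by column in base 2, right to left:
  0+0 = 0
  0+1 = 1
  0+1 = 1
  1+1 = 0 carry 1
  1+0+1 = 0 carry 1
  1+1+1 = 1 carry 1
  0+0+1 = 1
  1+0 = 1
  1+1 = 0 carry 1
  1+1+1 = 1 carry 1
  1+0+1 = 0 carry 1
  0+1+1 = 0 carry 1
  0+0+1 = 1
  0+0 = 0
  1+1 = 0 carry 1
  0+0+1 = 1
  1+0 = 1
  1+0 = 1
  1+0 = 1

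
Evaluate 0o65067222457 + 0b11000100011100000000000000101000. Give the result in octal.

0o115523222527

0b11000100011100000000000000101000 = 0o30434000050 in octal.
Add column by column in base 8, right to left:
  7+0 = 7
  5+5 = 2 carry 1
  4+0+1 = 5
  2+0 = 2
  2+0 = 2
  2+0 = 2
  7+4 = 3 carry 1
  6+3+1 = 2 carry 1
  0+4+1 = 5
  5+0 = 5
  6+3 = 1 carry 1
  final carry 1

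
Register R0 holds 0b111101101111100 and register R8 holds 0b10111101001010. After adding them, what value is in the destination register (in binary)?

Add column by column in base 2, right to left:
  0+0 = 0
  0+1 = 1
  1+0 = 1
  1+1 = 0 carry 1
  1+0+1 = 0 carry 1
  1+0+1 = 0 carry 1
  1+1+1 = 1 carry 1
  0+0+1 = 1
  1+1 = 0 carry 1
  1+1+1 = 1 carry 1
  0+1+1 = 0 carry 1
  1+1+1 = 1 carry 1
  1+0+1 = 0 carry 1
  1+1+1 = 1 carry 1
  1+0+1 = 0 carry 1
  final carry 1

0b1010101011000110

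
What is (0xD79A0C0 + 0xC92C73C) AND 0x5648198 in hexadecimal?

Add column by column in base 16, right to left:
  0+C = C
  C+3 = F
  0+7 = 7
  A+C = 6 carry 1
  9+2+1 = C
  7+9 = 0 carry 1
  D+C+1 = A carry 1
  final carry 1
Sum = 0x1A0C67FC; now AND with 0x5648198:
  1&0=0, A&5=0, 0&6=0, C&4=4, 6&8=0, 7&1=1, F&9=9, C&8=8

0x40198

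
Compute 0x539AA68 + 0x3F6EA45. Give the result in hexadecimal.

0x93094AD

Add column by column in base 16, right to left:
  8+5 = D
  6+4 = A
  A+A = 4 carry 1
  A+E+1 = 9 carry 1
  9+6+1 = 0 carry 1
  3+F+1 = 3 carry 1
  5+3+1 = 9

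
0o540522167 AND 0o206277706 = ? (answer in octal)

AND each oct digit independently (no carries):
  5&2=0, 4&0=0, 0&6=0, 5&2=0, 2&7=2, 2&7=2, 1&7=1, 6&0=0, 7&6=6

0o000022106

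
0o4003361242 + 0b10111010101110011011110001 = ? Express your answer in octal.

0o4276144623

0b10111010101110011011110001 = 0o272563361 in octal.
Add column by column in base 8, right to left:
  2+1 = 3
  4+6 = 2 carry 1
  2+3+1 = 6
  1+3 = 4
  6+6 = 4 carry 1
  3+5+1 = 1 carry 1
  3+2+1 = 6
  0+7 = 7
  0+2 = 2
  4+0 = 4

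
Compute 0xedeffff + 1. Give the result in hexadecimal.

The trailing 4 digits are F (max in base 16), so adding 1 cascades: they roll to 0 and the next digit up increments.

0xedf0000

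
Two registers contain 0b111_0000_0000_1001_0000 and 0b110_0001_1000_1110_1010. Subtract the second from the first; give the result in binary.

Subtract column by column in base 2:
  0-0 → 0
  0-1 → 1 (borrow)
  0-0-1 → 1 (borrow)
  0-1-1 → 0 (borrow)
  1-0-1 → 0
  0-1 → 1 (borrow)
  0-1-1 → 0 (borrow)
  1-1-1 → 1 (borrow)
  0-0-1 → 1 (borrow)
  0-0-1 → 1 (borrow)
  0-0-1 → 1 (borrow)
  0-1-1 → 0 (borrow)
  0-1-1 → 0 (borrow)
  0-0-1 → 1 (borrow)
  0-0-1 → 1 (borrow)
  0-0-1 → 1 (borrow)
  1-0-1 → 0
  1-1 → 0
  1-1 → 0

0b1110011110100110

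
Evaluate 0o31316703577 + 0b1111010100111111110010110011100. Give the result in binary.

0b101000101110110110110110100011011

0o31316703577 = 0b11001011001110111000011101111111 in binary.
Add column by column in base 2, right to left:
  1+0 = 1
  1+0 = 1
  1+1 = 0 carry 1
  1+1+1 = 1 carry 1
  1+1+1 = 1 carry 1
  1+0+1 = 0 carry 1
  1+0+1 = 0 carry 1
  0+1+1 = 0 carry 1
  1+1+1 = 1 carry 1
  1+0+1 = 0 carry 1
  1+1+1 = 1 carry 1
  0+0+1 = 1
  0+0 = 0
  0+1 = 1
  0+1 = 1
  1+1 = 0 carry 1
  1+1+1 = 1 carry 1
  1+1+1 = 1 carry 1
  0+1+1 = 0 carry 1
  1+1+1 = 1 carry 1
  1+1+1 = 1 carry 1
  1+0+1 = 0 carry 1
  0+0+1 = 1
  0+1 = 1
  1+0 = 1
  1+1 = 0 carry 1
  0+0+1 = 1
  1+1 = 0 carry 1
  0+1+1 = 0 carry 1
  0+1+1 = 0 carry 1
  1+1+1 = 1 carry 1
  1+0+1 = 0 carry 1
  final carry 1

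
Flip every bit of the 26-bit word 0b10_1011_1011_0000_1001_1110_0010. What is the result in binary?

0b01010001001111011000011101

Invert each bit: 10101110110000100111100010 → 01010001001111011000011101.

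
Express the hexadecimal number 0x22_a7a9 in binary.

0b1000101010011110101001

Expand each hex digit to 4 bits: 2=0010 2=0010 a=1010 7=0111 a=1010 9=1001.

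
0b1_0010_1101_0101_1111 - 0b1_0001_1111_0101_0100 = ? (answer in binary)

Subtract column by column in base 2:
  1-0 → 1
  1-0 → 1
  1-1 → 0
  1-0 → 1
  1-1 → 0
  0-0 → 0
  1-1 → 0
  0-0 → 0
  1-1 → 0
  0-1 → 1 (borrow)
  1-1-1 → 1 (borrow)
  1-1-1 → 1 (borrow)
  0-1-1 → 0 (borrow)
  1-0-1 → 0
  0-0 → 0
  0-0 → 0
  1-1 → 0

0b111000001011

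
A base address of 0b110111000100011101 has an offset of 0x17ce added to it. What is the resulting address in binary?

0x17ce = 0b1011111001110 in binary.
Add column by column in base 2, right to left:
  1+0 = 1
  0+1 = 1
  1+1 = 0 carry 1
  1+1+1 = 1 carry 1
  1+0+1 = 0 carry 1
  0+0+1 = 1
  0+1 = 1
  0+1 = 1
  1+1 = 0 carry 1
  0+1+1 = 0 carry 1
  0+1+1 = 0 carry 1
  0+0+1 = 1
  1+1 = 0 carry 1
  1+0+1 = 0 carry 1
  1+0+1 = 0 carry 1
  0+0+1 = 1
  1+0 = 1
  1+0 = 1

0b111000100011101011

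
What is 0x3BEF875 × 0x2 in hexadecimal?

0x77DF0EA

Multiply each base-16 digit by 2, carrying:
  5×2 = 10 → write A
  7×2 = 14 → write E
  8×2 = 16 → write 0 carry 1
  F×2+1 = 31 → write F carry 1
  E×2+1 = 29 → write D carry 1
  B×2+1 = 23 → write 7 carry 1
  3×2+1 = 7 → write 7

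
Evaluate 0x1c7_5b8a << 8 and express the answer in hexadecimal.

0x1c75b8a00

Shifting left by 8 bits = 2 hex digits: append 2 zeros.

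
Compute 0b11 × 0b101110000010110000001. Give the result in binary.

0b10001010001000010000011

Multiply each base-2 digit by 3, carrying:
  1×3 = 3 → write 1 carry 1
  0×3+1 = 1 → write 1
  0×3 = 0 → write 0
  0×3 = 0 → write 0
  0×3 = 0 → write 0
  0×3 = 0 → write 0
  0×3 = 0 → write 0
  1×3 = 3 → write 1 carry 1
  1×3+1 = 4 → write 0 carry 2
  0×3+2 = 2 → write 0 carry 1
  1×3+1 = 4 → write 0 carry 2
  0×3+2 = 2 → write 0 carry 1
  0×3+1 = 1 → write 1
  0×3 = 0 → write 0
  0×3 = 0 → write 0
  0×3 = 0 → write 0
  1×3 = 3 → write 1 carry 1
  1×3+1 = 4 → write 0 carry 2
  1×3+2 = 5 → write 1 carry 2
  0×3+2 = 2 → write 0 carry 1
  1×3+1 = 4 → write 0 carry 2
  remaining carry: 10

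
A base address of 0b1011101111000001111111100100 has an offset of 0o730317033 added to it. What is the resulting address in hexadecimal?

0x131DBDFF

0b1011101111000001111111100100 = 0xBBC1FE4 in hexadecimal.
0o730317033 = 0x7619E1B in hexadecimal.
Add column by column in base 16, right to left:
  4+B = F
  E+1 = F
  F+E = D carry 1
  1+9+1 = B
  C+1 = D
  B+6 = 1 carry 1
  B+7+1 = 3 carry 1
  final carry 1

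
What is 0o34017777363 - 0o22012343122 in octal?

0o12005434241

Subtract column by column in base 8:
  3-2 → 1
  6-2 → 4
  3-1 → 2
  7-3 → 4
  7-4 → 3
  7-3 → 4
  7-2 → 5
  1-1 → 0
  0-0 → 0
  4-2 → 2
  3-2 → 1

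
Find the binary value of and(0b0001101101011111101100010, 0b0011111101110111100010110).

0b0001101101010111100000010

AND bit by bit (1 only where both bits are 1):
  0001101101011111101100010
& 0011111101110111100010110
= 0001101101010111100000010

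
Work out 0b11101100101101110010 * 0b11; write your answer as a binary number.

0b1011000110001001010110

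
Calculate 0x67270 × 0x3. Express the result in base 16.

Multiply each base-16 digit by 3, carrying:
  0×3 = 0 → write 0
  7×3 = 21 → write 5 carry 1
  2×3+1 = 7 → write 7
  7×3 = 21 → write 5 carry 1
  6×3+1 = 19 → write 3 carry 1
  remaining carry: 1

0x135750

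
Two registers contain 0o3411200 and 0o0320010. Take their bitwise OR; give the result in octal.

0o3731210

OR each oct digit independently (no carries):
  3|0=3, 4|3=7, 1|2=3, 1|0=1, 2|0=2, 0|1=1, 0|0=0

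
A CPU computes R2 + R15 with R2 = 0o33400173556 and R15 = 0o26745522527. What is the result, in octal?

0o62345716305

Add column by column in base 8, right to left:
  6+7 = 5 carry 1
  5+2+1 = 0 carry 1
  5+5+1 = 3 carry 1
  3+2+1 = 6
  7+2 = 1 carry 1
  1+5+1 = 7
  0+5 = 5
  0+4 = 4
  4+7 = 3 carry 1
  3+6+1 = 2 carry 1
  3+2+1 = 6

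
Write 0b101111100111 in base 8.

Group the bits in threes: 101 111 100 111 → 5747.

0o5747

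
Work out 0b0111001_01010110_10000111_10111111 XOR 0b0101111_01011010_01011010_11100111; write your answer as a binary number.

XOR bit by bit (1 where the bits differ):
  0111001010101101000011110111111
^ 0101111010110100101101011100111
= 0010110000011001101110101011000

0b0010110000011001101110101011000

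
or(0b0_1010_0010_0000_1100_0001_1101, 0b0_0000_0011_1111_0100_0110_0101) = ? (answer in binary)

0b0101000111111110001111101

OR bit by bit (1 where either bit is 1):
  0101000100000110000011101
| 0000000111111010001100101
= 0101000111111110001111101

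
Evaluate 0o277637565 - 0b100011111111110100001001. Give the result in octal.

0o233641154

0b100011111111110100001001 = 0o43776411 in octal.
Subtract column by column in base 8:
  5-1 → 4
  6-1 → 5
  5-4 → 1
  7-6 → 1
  3-7 → 4 (borrow)
  6-7-1 → 6 (borrow)
  7-3-1 → 3
  7-4 → 3
  2-0 → 2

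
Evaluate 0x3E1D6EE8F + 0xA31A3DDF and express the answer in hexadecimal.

0x484F12C6E

Add column by column in base 16, right to left:
  F+F = E carry 1
  8+D+1 = 6 carry 1
  E+D+1 = C carry 1
  E+3+1 = 2 carry 1
  6+A+1 = 1 carry 1
  D+1+1 = F
  1+3 = 4
  E+A = 8 carry 1
  3+0+1 = 4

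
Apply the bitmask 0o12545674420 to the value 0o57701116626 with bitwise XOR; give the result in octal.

0o45244762206

XOR each oct digit independently (no carries):
  5^1=4, 7^2=5, 7^5=2, 0^4=4, 1^5=4, 1^6=7, 1^7=6, 6^4=2, 6^4=2, 2^2=0, 6^0=6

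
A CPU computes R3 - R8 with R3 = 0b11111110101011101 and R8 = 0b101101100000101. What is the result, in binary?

0b11010001001011000

Subtract column by column in base 2:
  1-1 → 0
  0-0 → 0
  1-1 → 0
  1-0 → 1
  1-0 → 1
  0-0 → 0
  1-0 → 1
  0-0 → 0
  1-1 → 0
  0-1 → 1 (borrow)
  1-0-1 → 0
  1-1 → 0
  1-1 → 0
  1-0 → 1
  1-1 → 0
  1-0 → 1
  1-0 → 1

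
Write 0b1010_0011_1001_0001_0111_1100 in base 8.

0o50710574

Group the bits in threes: 101 000 111 001 000 101 111 100 → 50710574.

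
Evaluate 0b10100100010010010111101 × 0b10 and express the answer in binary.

0b101001000100100101111010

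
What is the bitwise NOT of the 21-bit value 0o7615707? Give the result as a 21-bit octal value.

0o0162070

Each oct digit d becomes 7−d:
  7→0, 6→1, 1→6, 5→2, 7→0, 0→7, 7→0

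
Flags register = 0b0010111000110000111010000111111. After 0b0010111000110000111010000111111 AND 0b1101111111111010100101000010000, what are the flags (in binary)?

AND bit by bit (1 only where both bits are 1):
  0010111000110000111010000111111
& 1101111111111010100101000010000
= 0000111000110000100000000010000

0b0000111000110000100000000010000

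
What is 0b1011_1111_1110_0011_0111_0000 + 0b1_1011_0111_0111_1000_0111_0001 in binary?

Add column by column in base 2, right to left:
  0+1 = 1
  0+0 = 0
  0+0 = 0
  0+0 = 0
  1+1 = 0 carry 1
  1+1+1 = 1 carry 1
  1+1+1 = 1 carry 1
  0+0+1 = 1
  1+0 = 1
  1+0 = 1
  0+0 = 0
  0+1 = 1
  0+1 = 1
  1+1 = 0 carry 1
  1+1+1 = 1 carry 1
  1+0+1 = 0 carry 1
  1+1+1 = 1 carry 1
  1+1+1 = 1 carry 1
  1+1+1 = 1 carry 1
  1+0+1 = 0 carry 1
  1+1+1 = 1 carry 1
  1+1+1 = 1 carry 1
  0+0+1 = 1
  1+1 = 0 carry 1
  0+1+1 = 0 carry 1
  final carry 1

0b10011101110101101111100001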